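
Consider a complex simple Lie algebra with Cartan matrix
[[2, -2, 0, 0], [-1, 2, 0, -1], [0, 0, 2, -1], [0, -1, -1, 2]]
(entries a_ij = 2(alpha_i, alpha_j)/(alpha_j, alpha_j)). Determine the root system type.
The matrix has rank 4 with 2's on the diagonal. Reading the off-diagonal entries as Dynkin edges (a single edge where a_ij = a_ji = -1; a double or triple edge where a_ij * a_ji = 2 or 3), the diagram is a chain of 4 nodes with a double edge at one end; the terminal node there is the unique long simple root (C_4). One simple-root ordering that puts it in standard form is (alpha_3, alpha_4, alpha_2, alpha_1). So the algebra is type C_4, i.e. sp(8).

C4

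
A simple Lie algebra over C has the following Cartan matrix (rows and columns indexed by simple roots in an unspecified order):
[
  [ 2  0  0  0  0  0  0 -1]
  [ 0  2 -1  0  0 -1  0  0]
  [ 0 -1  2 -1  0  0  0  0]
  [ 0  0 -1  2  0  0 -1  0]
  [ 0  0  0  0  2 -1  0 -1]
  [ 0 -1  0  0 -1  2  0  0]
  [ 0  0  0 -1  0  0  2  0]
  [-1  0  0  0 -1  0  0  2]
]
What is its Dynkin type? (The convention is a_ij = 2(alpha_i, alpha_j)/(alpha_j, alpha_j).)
A_8 (sl(9))

The matrix has rank 8 with 2's on the diagonal. Reading the off-diagonal entries as Dynkin edges (a single edge where a_ij = a_ji = -1; a double or triple edge where a_ij * a_ji = 2 or 3), the diagram is a chain of 8 nodes with single edges (A_8). One simple-root ordering that puts it in standard form is (alpha_7, alpha_4, alpha_3, alpha_2, alpha_6, alpha_5, alpha_8, alpha_1). So the algebra is type A_8, i.e. sl(9).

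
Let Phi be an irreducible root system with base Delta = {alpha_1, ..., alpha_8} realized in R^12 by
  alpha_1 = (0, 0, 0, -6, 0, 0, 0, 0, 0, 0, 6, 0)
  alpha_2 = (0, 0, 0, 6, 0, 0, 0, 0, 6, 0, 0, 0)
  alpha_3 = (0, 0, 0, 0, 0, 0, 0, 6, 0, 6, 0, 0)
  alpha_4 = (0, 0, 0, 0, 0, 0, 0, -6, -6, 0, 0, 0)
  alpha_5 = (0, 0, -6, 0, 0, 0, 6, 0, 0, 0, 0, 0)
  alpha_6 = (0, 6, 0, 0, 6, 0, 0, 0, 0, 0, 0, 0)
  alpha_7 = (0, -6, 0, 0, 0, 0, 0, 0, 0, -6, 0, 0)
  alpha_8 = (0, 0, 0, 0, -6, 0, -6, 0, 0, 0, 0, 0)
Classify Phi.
A_8

Compute the Cartan integers a_ij = 2(alpha_i, alpha_j)/(alpha_j, alpha_j); the resulting 8x8 Cartan matrix is
[[2, -1, 0, 0, 0, 0, 0, 0], [-1, 2, 0, -1, 0, 0, 0, 0], [0, 0, 2, -1, 0, 0, -1, 0], [0, -1, -1, 2, 0, 0, 0, 0], [0, 0, 0, 0, 2, 0, 0, -1], [0, 0, 0, 0, 0, 2, -1, -1], [0, 0, -1, 0, 0, -1, 2, 0], [0, 0, 0, 0, -1, -1, 0, 2]].
All simple roots have the same length, so the diagram is simply laced. The associated Dynkin diagram is a chain of 8 nodes with single edges (A_8), so the type is A_8 (the algebra sl(9)).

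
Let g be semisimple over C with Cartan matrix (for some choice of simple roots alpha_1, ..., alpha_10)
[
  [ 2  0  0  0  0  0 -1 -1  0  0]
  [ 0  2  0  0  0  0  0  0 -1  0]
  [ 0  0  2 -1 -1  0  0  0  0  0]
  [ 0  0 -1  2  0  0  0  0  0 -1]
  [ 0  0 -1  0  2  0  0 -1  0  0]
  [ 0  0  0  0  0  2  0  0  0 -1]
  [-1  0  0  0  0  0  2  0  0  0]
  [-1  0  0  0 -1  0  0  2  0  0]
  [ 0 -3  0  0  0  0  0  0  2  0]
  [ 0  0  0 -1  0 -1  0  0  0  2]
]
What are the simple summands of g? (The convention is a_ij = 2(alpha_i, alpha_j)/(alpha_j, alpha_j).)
The diagram associated to this matrix has two connected components: the simple roots {alpha_1, alpha_3, alpha_4, alpha_5, alpha_6, alpha_7, alpha_8, alpha_10} form a chain of 8 nodes with single edges (A_8), and {alpha_2, alpha_9} form two nodes joined by a triple edge (G_2). A semisimple Lie algebra decomposes uniquely as the direct sum of simple ideals, one per connected component of its Dynkin diagram, so g ≅ A_8 ⊕ G_2 (dimension 80 + 14 = 94).

A8 ⊕ G2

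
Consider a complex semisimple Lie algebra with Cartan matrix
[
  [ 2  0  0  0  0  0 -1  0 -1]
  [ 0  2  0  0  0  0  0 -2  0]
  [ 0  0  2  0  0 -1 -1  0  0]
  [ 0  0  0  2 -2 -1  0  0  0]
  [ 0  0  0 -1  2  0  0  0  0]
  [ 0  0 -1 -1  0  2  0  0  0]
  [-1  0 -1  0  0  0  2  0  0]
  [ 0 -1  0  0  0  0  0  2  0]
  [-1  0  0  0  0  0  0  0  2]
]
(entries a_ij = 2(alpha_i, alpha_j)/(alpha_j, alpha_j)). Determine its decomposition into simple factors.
The diagram associated to this matrix has two connected components: the simple roots {alpha_2, alpha_8} form a chain of 2 nodes with a double edge at one end; the terminal node there is the unique short simple root (B_2), and {alpha_1, alpha_3, alpha_4, alpha_5, alpha_6, alpha_7, alpha_9} form a chain of 7 nodes with a double edge at one end; the terminal node there is the unique short simple root (B_7). A semisimple Lie algebra decomposes uniquely as the direct sum of simple ideals, one per connected component of its Dynkin diagram, so g ≅ B_2 ⊕ B_7 (dimension 10 + 105 = 115).

type B_2 + type B_7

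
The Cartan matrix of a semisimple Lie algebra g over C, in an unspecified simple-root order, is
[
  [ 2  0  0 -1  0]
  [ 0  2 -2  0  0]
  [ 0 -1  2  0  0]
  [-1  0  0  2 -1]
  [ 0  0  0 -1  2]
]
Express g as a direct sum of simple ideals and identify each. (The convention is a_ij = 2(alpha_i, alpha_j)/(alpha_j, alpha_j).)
A3 ⊕ B2

The diagram associated to this matrix has two connected components: the simple roots {alpha_1, alpha_4, alpha_5} form a chain of 3 nodes with single edges (A_3), and {alpha_2, alpha_3} form a chain of 2 nodes with a double edge at one end; the terminal node there is the unique short simple root (B_2). A semisimple Lie algebra decomposes uniquely as the direct sum of simple ideals, one per connected component of its Dynkin diagram, so g ≅ A_3 ⊕ B_2 (dimension 15 + 10 = 25).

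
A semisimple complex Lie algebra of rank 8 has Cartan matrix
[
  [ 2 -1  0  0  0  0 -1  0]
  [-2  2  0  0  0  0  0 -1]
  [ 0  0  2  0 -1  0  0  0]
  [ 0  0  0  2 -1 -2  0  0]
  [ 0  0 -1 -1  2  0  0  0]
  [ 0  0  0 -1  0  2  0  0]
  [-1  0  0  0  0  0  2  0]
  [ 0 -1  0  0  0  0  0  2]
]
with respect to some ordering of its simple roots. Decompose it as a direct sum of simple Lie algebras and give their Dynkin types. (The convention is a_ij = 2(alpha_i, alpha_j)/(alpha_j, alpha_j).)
The diagram associated to this matrix has two connected components: the simple roots {alpha_3, alpha_4, alpha_5, alpha_6} form a chain of 4 nodes with a double edge at one end; the terminal node there is the unique short simple root (B_4), and {alpha_1, alpha_2, alpha_7, alpha_8} form a chain of 4 nodes with a double edge between the middle two (F_4). A semisimple Lie algebra decomposes uniquely as the direct sum of simple ideals, one per connected component of its Dynkin diagram, so g ≅ B_4 ⊕ F_4 (dimension 36 + 52 = 88).

B_4 ⊕ F_4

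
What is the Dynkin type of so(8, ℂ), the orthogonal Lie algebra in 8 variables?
D_4

This is so(8) with 8 even, which has dimension 8(8-1)/2 = 28 and rank 8/2 = 4. In the classification of classical Lie algebras, the orthogonal algebra so(2n) in an even number of variables has type D_n; here n = 4, so the Dynkin diagram is a chain of 2 nodes with a fork of two nodes at one end (D_4). Hence the type is D_4.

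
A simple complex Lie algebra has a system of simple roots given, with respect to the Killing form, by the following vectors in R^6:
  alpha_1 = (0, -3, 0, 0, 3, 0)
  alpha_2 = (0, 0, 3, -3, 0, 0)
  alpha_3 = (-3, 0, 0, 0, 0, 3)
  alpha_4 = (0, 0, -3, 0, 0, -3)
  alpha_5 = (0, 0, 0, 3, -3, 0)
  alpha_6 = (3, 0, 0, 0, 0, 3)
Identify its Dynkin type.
D6

Compute the Cartan integers a_ij = 2(alpha_i, alpha_j)/(alpha_j, alpha_j); the resulting 6x6 Cartan matrix is
[[2, 0, 0, 0, -1, 0], [0, 2, 0, -1, -1, 0], [0, 0, 2, -1, 0, 0], [0, -1, -1, 2, 0, -1], [-1, -1, 0, 0, 2, 0], [0, 0, 0, -1, 0, 2]].
All simple roots have the same length, so the diagram is simply laced. The associated Dynkin diagram is a chain of 4 nodes with a fork of two nodes at one end (D_6), so the type is D_6 (the algebra so(12)).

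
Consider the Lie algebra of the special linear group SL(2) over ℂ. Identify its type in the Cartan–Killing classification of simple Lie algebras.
A_1 (sl(2))

This is sl(2), which has dimension 2^2 - 1 = 3 and rank 2 - 1 = 1 (a Cartan subalgebra is the diagonal traceless matrices). In the classification of classical Lie algebras, the special linear algebra sl(n+1) has type A_n; here n = 1, so the Dynkin diagram is a chain of 1 nodes with single edges (A_1). Hence the type is A_1.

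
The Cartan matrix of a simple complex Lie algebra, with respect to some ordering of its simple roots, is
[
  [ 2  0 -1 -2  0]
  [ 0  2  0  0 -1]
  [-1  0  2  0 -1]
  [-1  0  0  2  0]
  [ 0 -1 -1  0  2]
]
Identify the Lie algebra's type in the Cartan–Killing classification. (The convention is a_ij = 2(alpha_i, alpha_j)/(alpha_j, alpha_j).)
B_5

The matrix has rank 5 with 2's on the diagonal. Reading the off-diagonal entries as Dynkin edges (a single edge where a_ij = a_ji = -1; a double or triple edge where a_ij * a_ji = 2 or 3), the diagram is a chain of 5 nodes with a double edge at one end; the terminal node there is the unique short simple root (B_5). One simple-root ordering that puts it in standard form is (alpha_2, alpha_5, alpha_3, alpha_1, alpha_4). So the algebra is type B_5, i.e. so(11).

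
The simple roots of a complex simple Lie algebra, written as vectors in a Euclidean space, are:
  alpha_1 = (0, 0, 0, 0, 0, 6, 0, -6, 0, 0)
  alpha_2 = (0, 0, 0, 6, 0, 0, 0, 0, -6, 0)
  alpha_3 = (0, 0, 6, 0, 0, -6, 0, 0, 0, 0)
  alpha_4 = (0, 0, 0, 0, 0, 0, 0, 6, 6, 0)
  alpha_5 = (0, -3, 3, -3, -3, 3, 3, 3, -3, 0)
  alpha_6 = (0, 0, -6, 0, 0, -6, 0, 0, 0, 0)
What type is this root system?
E_6

Compute the Cartan integers a_ij = 2(alpha_i, alpha_j)/(alpha_j, alpha_j); the resulting 6x6 Cartan matrix is
[[2, 0, -1, -1, 0, -1], [0, 2, 0, -1, 0, 0], [-1, 0, 2, 0, 0, 0], [-1, -1, 0, 2, 0, 0], [0, 0, 0, 0, 2, -1], [-1, 0, 0, 0, -1, 2]].
All simple roots have the same length, so the diagram is simply laced. The associated Dynkin diagram is a chain of 5 nodes with one extra node attached to the third node from one end (E_6), so the type is E_6.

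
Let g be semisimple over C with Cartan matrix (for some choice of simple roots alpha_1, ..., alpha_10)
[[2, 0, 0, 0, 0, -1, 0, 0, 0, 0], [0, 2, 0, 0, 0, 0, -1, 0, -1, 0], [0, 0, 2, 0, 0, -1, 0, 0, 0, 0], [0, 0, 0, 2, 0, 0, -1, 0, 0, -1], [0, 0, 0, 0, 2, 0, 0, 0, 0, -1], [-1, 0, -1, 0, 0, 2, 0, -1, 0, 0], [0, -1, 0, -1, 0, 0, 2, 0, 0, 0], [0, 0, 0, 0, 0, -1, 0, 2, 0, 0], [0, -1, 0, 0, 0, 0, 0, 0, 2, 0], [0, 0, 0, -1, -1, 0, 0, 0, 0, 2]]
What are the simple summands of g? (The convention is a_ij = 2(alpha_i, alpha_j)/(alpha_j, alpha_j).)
A6 ⊕ D4

The diagram associated to this matrix has two connected components: the simple roots {alpha_2, alpha_4, alpha_5, alpha_7, alpha_9, alpha_10} form a chain of 6 nodes with single edges (A_6), and {alpha_1, alpha_3, alpha_6, alpha_8} form a chain of 2 nodes with a fork of two nodes at one end (D_4). A semisimple Lie algebra decomposes uniquely as the direct sum of simple ideals, one per connected component of its Dynkin diagram, so g ≅ A_6 ⊕ D_4 (dimension 48 + 28 = 76).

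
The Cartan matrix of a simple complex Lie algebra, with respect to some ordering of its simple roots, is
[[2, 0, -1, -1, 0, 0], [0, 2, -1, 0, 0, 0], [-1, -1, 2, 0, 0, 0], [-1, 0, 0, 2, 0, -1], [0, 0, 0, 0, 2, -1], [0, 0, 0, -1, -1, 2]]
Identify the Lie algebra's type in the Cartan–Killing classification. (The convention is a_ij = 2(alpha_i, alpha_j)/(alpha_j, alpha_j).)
The matrix has rank 6 with 2's on the diagonal. Reading the off-diagonal entries as Dynkin edges (a single edge where a_ij = a_ji = -1; a double or triple edge where a_ij * a_ji = 2 or 3), the diagram is a chain of 6 nodes with single edges (A_6). One simple-root ordering that puts it in standard form is (alpha_5, alpha_6, alpha_4, alpha_1, alpha_3, alpha_2). So the algebra is type A_6, i.e. sl(7).

A6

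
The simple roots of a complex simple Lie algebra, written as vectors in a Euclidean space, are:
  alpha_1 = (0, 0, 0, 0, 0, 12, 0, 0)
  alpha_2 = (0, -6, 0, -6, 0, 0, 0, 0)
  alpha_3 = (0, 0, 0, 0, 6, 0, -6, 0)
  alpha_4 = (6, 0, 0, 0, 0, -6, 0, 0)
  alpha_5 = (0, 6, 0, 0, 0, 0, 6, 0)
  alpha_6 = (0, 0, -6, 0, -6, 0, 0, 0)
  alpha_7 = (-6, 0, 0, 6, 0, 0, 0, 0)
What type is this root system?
Compute the Cartan integers a_ij = 2(alpha_i, alpha_j)/(alpha_j, alpha_j); the resulting 7x7 Cartan matrix is
[[2, 0, 0, -2, 0, 0, 0], [0, 2, 0, 0, -1, 0, -1], [0, 0, 2, 0, -1, -1, 0], [-1, 0, 0, 2, 0, 0, -1], [0, -1, -1, 0, 2, 0, 0], [0, 0, -1, 0, 0, 2, 0], [0, -1, 0, -1, 0, 0, 2]].
The roots have two lengths (squared-length ratio 2:1); the short ones are alpha_{2,3,4,5,6,7}. The associated Dynkin diagram is a chain of 7 nodes with a double edge at one end; the terminal node there is the unique long simple root (C_7), so the type is C_7 (the algebra sp(14)).

C_7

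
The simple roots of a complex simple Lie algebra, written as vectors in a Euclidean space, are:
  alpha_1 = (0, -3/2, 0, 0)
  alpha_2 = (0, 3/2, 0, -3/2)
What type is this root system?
B2

Compute the Cartan integers a_ij = 2(alpha_i, alpha_j)/(alpha_j, alpha_j); the resulting 2x2 Cartan matrix is
[[2, -1], [-2, 2]].
The roots have two lengths (squared-length ratio 2:1); the short ones are alpha_{1}. The associated Dynkin diagram is a chain of 2 nodes with a double edge at one end; the terminal node there is the unique short simple root (B_2), so the type is B_2 (the algebra so(5)).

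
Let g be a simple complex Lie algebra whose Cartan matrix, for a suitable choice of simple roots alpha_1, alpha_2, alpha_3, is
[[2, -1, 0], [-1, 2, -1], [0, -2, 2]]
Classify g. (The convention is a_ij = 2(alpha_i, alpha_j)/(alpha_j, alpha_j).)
The matrix has rank 3 with 2's on the diagonal. Reading the off-diagonal entries as Dynkin edges (a single edge where a_ij = a_ji = -1; a double or triple edge where a_ij * a_ji = 2 or 3), the diagram is a chain of 3 nodes with a double edge at one end; the terminal node there is the unique long simple root (C_3). One simple-root ordering that puts it in standard form is (alpha_1, alpha_2, alpha_3). So the algebra is type C_3, i.e. sp(6).

C3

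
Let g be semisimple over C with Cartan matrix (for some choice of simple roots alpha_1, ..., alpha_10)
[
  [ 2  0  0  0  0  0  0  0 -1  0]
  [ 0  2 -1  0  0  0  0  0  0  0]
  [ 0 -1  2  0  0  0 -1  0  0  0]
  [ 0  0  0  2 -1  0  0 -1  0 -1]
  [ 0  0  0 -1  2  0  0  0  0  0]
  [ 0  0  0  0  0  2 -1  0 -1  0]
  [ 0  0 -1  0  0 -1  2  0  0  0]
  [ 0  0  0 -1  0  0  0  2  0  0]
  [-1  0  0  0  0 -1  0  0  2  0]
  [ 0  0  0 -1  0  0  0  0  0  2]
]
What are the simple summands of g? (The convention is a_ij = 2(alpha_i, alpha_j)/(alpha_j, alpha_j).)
The diagram associated to this matrix has two connected components: the simple roots {alpha_1, alpha_2, alpha_3, alpha_6, alpha_7, alpha_9} form a chain of 6 nodes with single edges (A_6), and {alpha_4, alpha_5, alpha_8, alpha_10} form a chain of 2 nodes with a fork of two nodes at one end (D_4). A semisimple Lie algebra decomposes uniquely as the direct sum of simple ideals, one per connected component of its Dynkin diagram, so g ≅ A_6 ⊕ D_4 (dimension 48 + 28 = 76).

A_6 (sl(7)) ⊕ D_4 (so(8))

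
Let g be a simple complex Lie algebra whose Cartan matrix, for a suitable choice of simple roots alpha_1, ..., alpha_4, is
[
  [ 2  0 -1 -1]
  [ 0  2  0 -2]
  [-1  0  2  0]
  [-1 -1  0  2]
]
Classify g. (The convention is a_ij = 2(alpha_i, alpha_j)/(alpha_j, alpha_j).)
The matrix has rank 4 with 2's on the diagonal. Reading the off-diagonal entries as Dynkin edges (a single edge where a_ij = a_ji = -1; a double or triple edge where a_ij * a_ji = 2 or 3), the diagram is a chain of 4 nodes with a double edge at one end; the terminal node there is the unique long simple root (C_4). One simple-root ordering that puts it in standard form is (alpha_3, alpha_1, alpha_4, alpha_2). So the algebra is type C_4, i.e. sp(8).

C_4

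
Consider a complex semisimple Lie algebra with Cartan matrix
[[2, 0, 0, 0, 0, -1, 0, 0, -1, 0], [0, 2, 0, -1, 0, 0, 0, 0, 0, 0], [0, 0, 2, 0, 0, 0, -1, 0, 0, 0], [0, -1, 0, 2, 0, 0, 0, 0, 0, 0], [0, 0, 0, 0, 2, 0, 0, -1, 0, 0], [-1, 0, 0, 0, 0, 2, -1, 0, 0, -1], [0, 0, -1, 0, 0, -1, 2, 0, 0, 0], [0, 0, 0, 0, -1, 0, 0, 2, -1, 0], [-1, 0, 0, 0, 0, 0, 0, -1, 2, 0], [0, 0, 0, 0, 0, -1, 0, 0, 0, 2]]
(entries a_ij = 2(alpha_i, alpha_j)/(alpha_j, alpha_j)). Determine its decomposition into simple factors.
A_2 + E_8

The diagram associated to this matrix has two connected components: the simple roots {alpha_2, alpha_4} form a chain of 2 nodes with single edges (A_2), and {alpha_1, alpha_3, alpha_5, alpha_6, alpha_7, alpha_8, alpha_9, alpha_10} form a chain of 7 nodes with one extra node attached to the third node from one end (E_8). A semisimple Lie algebra decomposes uniquely as the direct sum of simple ideals, one per connected component of its Dynkin diagram, so g ≅ A_2 ⊕ E_8 (dimension 8 + 248 = 256).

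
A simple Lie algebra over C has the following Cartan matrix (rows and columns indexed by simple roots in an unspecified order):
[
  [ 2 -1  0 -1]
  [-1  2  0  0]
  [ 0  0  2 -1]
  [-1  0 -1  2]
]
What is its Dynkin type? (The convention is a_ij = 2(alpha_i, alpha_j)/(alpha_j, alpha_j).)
type A_4

The matrix has rank 4 with 2's on the diagonal. Reading the off-diagonal entries as Dynkin edges (a single edge where a_ij = a_ji = -1; a double or triple edge where a_ij * a_ji = 2 or 3), the diagram is a chain of 4 nodes with single edges (A_4). One simple-root ordering that puts it in standard form is (alpha_2, alpha_1, alpha_4, alpha_3). So the algebra is type A_4, i.e. sl(5).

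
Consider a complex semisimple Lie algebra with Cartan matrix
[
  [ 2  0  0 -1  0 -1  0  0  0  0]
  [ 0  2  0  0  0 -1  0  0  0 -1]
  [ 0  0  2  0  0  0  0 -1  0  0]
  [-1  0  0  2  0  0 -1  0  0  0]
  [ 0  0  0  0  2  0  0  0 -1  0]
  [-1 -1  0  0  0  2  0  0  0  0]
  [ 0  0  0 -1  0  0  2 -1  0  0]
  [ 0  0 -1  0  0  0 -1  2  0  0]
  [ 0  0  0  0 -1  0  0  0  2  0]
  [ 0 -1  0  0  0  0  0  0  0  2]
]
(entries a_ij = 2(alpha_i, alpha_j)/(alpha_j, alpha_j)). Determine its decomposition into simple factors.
The diagram associated to this matrix has two connected components: the simple roots {alpha_5, alpha_9} form a chain of 2 nodes with single edges (A_2), and {alpha_1, alpha_2, alpha_3, alpha_4, alpha_6, alpha_7, alpha_8, alpha_10} form a chain of 8 nodes with single edges (A_8). A semisimple Lie algebra decomposes uniquely as the direct sum of simple ideals, one per connected component of its Dynkin diagram, so g ≅ A_2 ⊕ A_8 (dimension 8 + 80 = 88).

A2 ⊕ A8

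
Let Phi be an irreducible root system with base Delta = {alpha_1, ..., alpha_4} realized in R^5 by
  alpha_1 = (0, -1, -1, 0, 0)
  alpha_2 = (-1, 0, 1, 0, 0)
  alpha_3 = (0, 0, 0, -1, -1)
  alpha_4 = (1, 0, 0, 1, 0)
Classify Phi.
A_4 (sl(5))

Compute the Cartan integers a_ij = 2(alpha_i, alpha_j)/(alpha_j, alpha_j); the resulting 4x4 Cartan matrix is
[[2, -1, 0, 0], [-1, 2, 0, -1], [0, 0, 2, -1], [0, -1, -1, 2]].
All simple roots have the same length, so the diagram is simply laced. The associated Dynkin diagram is a chain of 4 nodes with single edges (A_4), so the type is A_4 (the algebra sl(5)).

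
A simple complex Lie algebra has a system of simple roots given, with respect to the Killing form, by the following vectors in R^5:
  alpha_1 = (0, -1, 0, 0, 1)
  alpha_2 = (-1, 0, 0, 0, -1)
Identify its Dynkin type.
A2

Compute the Cartan integers a_ij = 2(alpha_i, alpha_j)/(alpha_j, alpha_j); the resulting 2x2 Cartan matrix is
[[2, -1], [-1, 2]].
All simple roots have the same length, so the diagram is simply laced. The associated Dynkin diagram is a chain of 2 nodes with single edges (A_2), so the type is A_2 (the algebra sl(3)).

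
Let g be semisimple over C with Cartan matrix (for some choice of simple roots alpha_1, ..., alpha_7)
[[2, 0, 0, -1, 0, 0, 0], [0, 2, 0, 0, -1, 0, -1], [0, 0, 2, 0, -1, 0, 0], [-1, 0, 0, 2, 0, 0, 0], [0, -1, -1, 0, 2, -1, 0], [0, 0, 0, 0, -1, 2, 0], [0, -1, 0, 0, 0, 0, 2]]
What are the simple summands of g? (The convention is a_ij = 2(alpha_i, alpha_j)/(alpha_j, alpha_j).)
A2 + D5

The diagram associated to this matrix has two connected components: the simple roots {alpha_1, alpha_4} form a chain of 2 nodes with single edges (A_2), and {alpha_2, alpha_3, alpha_5, alpha_6, alpha_7} form a chain of 3 nodes with a fork of two nodes at one end (D_5). A semisimple Lie algebra decomposes uniquely as the direct sum of simple ideals, one per connected component of its Dynkin diagram, so g ≅ A_2 ⊕ D_5 (dimension 8 + 45 = 53).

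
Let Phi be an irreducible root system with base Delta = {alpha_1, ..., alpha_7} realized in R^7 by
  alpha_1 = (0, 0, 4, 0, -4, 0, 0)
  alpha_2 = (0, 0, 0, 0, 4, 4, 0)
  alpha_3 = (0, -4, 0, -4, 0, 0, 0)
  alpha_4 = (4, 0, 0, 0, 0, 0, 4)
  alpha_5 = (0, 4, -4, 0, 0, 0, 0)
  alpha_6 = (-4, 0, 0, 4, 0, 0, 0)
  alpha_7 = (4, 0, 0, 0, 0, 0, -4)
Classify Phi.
D_7

Compute the Cartan integers a_ij = 2(alpha_i, alpha_j)/(alpha_j, alpha_j); the resulting 7x7 Cartan matrix is
[[2, -1, 0, 0, -1, 0, 0], [-1, 2, 0, 0, 0, 0, 0], [0, 0, 2, 0, -1, -1, 0], [0, 0, 0, 2, 0, -1, 0], [-1, 0, -1, 0, 2, 0, 0], [0, 0, -1, -1, 0, 2, -1], [0, 0, 0, 0, 0, -1, 2]].
All simple roots have the same length, so the diagram is simply laced. The associated Dynkin diagram is a chain of 5 nodes with a fork of two nodes at one end (D_7), so the type is D_7 (the algebra so(14)).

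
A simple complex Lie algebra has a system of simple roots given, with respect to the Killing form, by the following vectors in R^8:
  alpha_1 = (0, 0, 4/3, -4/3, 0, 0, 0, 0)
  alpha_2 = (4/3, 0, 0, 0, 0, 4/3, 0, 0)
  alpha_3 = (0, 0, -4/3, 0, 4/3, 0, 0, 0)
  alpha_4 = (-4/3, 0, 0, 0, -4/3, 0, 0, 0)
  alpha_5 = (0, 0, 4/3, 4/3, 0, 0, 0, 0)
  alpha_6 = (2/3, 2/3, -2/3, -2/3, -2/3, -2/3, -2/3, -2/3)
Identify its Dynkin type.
E6

Compute the Cartan integers a_ij = 2(alpha_i, alpha_j)/(alpha_j, alpha_j); the resulting 6x6 Cartan matrix is
[[2, 0, -1, 0, 0, 0], [0, 2, 0, -1, 0, 0], [-1, 0, 2, -1, -1, 0], [0, -1, -1, 2, 0, 0], [0, 0, -1, 0, 2, -1], [0, 0, 0, 0, -1, 2]].
All simple roots have the same length, so the diagram is simply laced. The associated Dynkin diagram is a chain of 5 nodes with one extra node attached to the third node from one end (E_6), so the type is E_6.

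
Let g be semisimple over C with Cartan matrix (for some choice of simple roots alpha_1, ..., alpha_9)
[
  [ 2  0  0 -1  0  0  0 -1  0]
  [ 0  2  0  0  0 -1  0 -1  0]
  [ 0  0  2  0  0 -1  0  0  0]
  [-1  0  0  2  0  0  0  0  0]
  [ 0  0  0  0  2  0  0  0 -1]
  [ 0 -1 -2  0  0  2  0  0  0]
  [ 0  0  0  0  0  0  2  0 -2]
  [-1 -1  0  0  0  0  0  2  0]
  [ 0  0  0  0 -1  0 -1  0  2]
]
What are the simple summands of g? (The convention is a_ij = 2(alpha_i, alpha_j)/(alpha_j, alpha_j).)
B_6 ⊕ C_3

The diagram associated to this matrix has two connected components: the simple roots {alpha_1, alpha_2, alpha_3, alpha_4, alpha_6, alpha_8} form a chain of 6 nodes with a double edge at one end; the terminal node there is the unique short simple root (B_6), and {alpha_5, alpha_7, alpha_9} form a chain of 3 nodes with a double edge at one end; the terminal node there is the unique long simple root (C_3). A semisimple Lie algebra decomposes uniquely as the direct sum of simple ideals, one per connected component of its Dynkin diagram, so g ≅ B_6 ⊕ C_3 (dimension 78 + 21 = 99).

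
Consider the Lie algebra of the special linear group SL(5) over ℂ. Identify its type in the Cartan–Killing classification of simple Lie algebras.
This is sl(5), which has dimension 5^2 - 1 = 24 and rank 5 - 1 = 4 (a Cartan subalgebra is the diagonal traceless matrices). In the classification of classical Lie algebras, the special linear algebra sl(n+1) has type A_n; here n = 4, so the Dynkin diagram is a chain of 4 nodes with single edges (A_4). Hence the type is A_4.

A_4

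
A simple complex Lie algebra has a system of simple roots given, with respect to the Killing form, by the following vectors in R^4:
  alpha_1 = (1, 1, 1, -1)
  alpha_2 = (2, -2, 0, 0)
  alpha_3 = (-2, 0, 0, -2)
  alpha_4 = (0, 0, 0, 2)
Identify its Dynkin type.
Compute the Cartan integers a_ij = 2(alpha_i, alpha_j)/(alpha_j, alpha_j); the resulting 4x4 Cartan matrix is
[[2, 0, 0, -1], [0, 2, -1, 0], [0, -1, 2, -2], [-1, 0, -1, 2]].
The roots have two lengths (squared-length ratio 2:1); the short ones are alpha_{1,4}. The associated Dynkin diagram is a chain of 4 nodes with a double edge between the middle two (F_4), so the type is F_4.

F4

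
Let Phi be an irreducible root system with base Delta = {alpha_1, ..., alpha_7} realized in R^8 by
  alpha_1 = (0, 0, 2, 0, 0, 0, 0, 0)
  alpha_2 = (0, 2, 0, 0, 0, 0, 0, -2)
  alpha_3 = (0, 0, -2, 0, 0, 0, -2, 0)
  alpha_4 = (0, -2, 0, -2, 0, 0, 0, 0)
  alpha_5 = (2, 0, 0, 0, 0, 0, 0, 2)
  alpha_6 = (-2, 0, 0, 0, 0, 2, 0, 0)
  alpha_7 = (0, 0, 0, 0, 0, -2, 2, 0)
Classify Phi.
Compute the Cartan integers a_ij = 2(alpha_i, alpha_j)/(alpha_j, alpha_j); the resulting 7x7 Cartan matrix is
[[2, 0, -1, 0, 0, 0, 0], [0, 2, 0, -1, -1, 0, 0], [-2, 0, 2, 0, 0, 0, -1], [0, -1, 0, 2, 0, 0, 0], [0, -1, 0, 0, 2, -1, 0], [0, 0, 0, 0, -1, 2, -1], [0, 0, -1, 0, 0, -1, 2]].
The roots have two lengths (squared-length ratio 2:1); the short ones are alpha_{1}. The associated Dynkin diagram is a chain of 7 nodes with a double edge at one end; the terminal node there is the unique short simple root (B_7), so the type is B_7 (the algebra so(15)).

type B_7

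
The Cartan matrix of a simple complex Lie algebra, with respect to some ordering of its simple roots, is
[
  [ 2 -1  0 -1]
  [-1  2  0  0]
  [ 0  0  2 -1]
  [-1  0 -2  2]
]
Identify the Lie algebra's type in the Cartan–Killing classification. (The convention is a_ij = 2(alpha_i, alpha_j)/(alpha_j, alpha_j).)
B_4 (so(9))

The matrix has rank 4 with 2's on the diagonal. Reading the off-diagonal entries as Dynkin edges (a single edge where a_ij = a_ji = -1; a double or triple edge where a_ij * a_ji = 2 or 3), the diagram is a chain of 4 nodes with a double edge at one end; the terminal node there is the unique short simple root (B_4). One simple-root ordering that puts it in standard form is (alpha_2, alpha_1, alpha_4, alpha_3). So the algebra is type B_4, i.e. so(9).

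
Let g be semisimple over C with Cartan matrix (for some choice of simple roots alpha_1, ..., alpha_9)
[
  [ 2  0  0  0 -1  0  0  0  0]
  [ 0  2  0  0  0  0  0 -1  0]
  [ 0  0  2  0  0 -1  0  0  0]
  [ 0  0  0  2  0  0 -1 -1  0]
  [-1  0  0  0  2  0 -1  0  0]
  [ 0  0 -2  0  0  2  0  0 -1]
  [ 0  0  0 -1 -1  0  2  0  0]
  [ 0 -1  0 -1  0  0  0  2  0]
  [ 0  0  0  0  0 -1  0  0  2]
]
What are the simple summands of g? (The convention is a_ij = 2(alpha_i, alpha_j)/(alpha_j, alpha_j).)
The diagram associated to this matrix has two connected components: the simple roots {alpha_1, alpha_2, alpha_4, alpha_5, alpha_7, alpha_8} form a chain of 6 nodes with single edges (A_6), and {alpha_3, alpha_6, alpha_9} form a chain of 3 nodes with a double edge at one end; the terminal node there is the unique short simple root (B_3). A semisimple Lie algebra decomposes uniquely as the direct sum of simple ideals, one per connected component of its Dynkin diagram, so g ≅ A_6 ⊕ B_3 (dimension 48 + 21 = 69).

A6 + B3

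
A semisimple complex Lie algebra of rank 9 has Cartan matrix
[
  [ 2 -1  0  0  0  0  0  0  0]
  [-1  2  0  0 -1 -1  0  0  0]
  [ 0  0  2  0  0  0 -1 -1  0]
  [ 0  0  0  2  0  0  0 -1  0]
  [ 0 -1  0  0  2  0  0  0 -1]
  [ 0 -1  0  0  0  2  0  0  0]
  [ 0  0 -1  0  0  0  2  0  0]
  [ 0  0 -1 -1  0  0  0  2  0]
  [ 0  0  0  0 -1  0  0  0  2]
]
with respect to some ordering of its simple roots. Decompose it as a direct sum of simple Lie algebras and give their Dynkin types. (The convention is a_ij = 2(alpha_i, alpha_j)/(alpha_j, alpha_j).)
The diagram associated to this matrix has two connected components: the simple roots {alpha_3, alpha_4, alpha_7, alpha_8} form a chain of 4 nodes with single edges (A_4), and {alpha_1, alpha_2, alpha_5, alpha_6, alpha_9} form a chain of 3 nodes with a fork of two nodes at one end (D_5). A semisimple Lie algebra decomposes uniquely as the direct sum of simple ideals, one per connected component of its Dynkin diagram, so g ≅ A_4 ⊕ D_5 (dimension 24 + 45 = 69).

type A_4 ⊕ type D_5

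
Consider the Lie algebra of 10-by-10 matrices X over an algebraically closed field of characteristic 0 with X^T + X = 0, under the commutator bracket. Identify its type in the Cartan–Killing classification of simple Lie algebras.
This is so(10) with 10 even, which has dimension 10(10-1)/2 = 45 and rank 10/2 = 5. In the classification of classical Lie algebras, the orthogonal algebra so(2n) in an even number of variables has type D_n; here n = 5, so the Dynkin diagram is a chain of 3 nodes with a fork of two nodes at one end (D_5). Hence the type is D_5.

D5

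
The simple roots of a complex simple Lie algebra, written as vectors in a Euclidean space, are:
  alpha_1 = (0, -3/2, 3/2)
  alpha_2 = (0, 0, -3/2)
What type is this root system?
Compute the Cartan integers a_ij = 2(alpha_i, alpha_j)/(alpha_j, alpha_j); the resulting 2x2 Cartan matrix is
[[2, -2], [-1, 2]].
The roots have two lengths (squared-length ratio 2:1); the short ones are alpha_{2}. The associated Dynkin diagram is a chain of 2 nodes with a double edge at one end; the terminal node there is the unique short simple root (B_2), so the type is B_2 (the algebra so(5)).

B2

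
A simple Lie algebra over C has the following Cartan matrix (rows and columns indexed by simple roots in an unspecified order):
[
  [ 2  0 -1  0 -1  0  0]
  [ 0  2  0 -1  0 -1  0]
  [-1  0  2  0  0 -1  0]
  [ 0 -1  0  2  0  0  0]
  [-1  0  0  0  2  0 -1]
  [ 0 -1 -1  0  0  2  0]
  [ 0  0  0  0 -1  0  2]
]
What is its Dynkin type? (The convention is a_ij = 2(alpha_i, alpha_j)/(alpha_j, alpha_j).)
The matrix has rank 7 with 2's on the diagonal. Reading the off-diagonal entries as Dynkin edges (a single edge where a_ij = a_ji = -1; a double or triple edge where a_ij * a_ji = 2 or 3), the diagram is a chain of 7 nodes with single edges (A_7). One simple-root ordering that puts it in standard form is (alpha_4, alpha_2, alpha_6, alpha_3, alpha_1, alpha_5, alpha_7). So the algebra is type A_7, i.e. sl(8).

type A_7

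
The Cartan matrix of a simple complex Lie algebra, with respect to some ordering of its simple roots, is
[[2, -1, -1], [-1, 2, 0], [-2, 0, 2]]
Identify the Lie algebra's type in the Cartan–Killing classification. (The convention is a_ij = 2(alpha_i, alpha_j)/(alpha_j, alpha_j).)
The matrix has rank 3 with 2's on the diagonal. Reading the off-diagonal entries as Dynkin edges (a single edge where a_ij = a_ji = -1; a double or triple edge where a_ij * a_ji = 2 or 3), the diagram is a chain of 3 nodes with a double edge at one end; the terminal node there is the unique long simple root (C_3). One simple-root ordering that puts it in standard form is (alpha_2, alpha_1, alpha_3). So the algebra is type C_3, i.e. sp(6).

C_3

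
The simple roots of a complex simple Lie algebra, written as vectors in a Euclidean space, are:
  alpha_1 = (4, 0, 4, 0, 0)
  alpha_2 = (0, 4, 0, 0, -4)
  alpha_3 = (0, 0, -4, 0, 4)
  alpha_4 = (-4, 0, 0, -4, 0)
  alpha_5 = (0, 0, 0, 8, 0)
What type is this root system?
Compute the Cartan integers a_ij = 2(alpha_i, alpha_j)/(alpha_j, alpha_j); the resulting 5x5 Cartan matrix is
[[2, 0, -1, -1, 0], [0, 2, -1, 0, 0], [-1, -1, 2, 0, 0], [-1, 0, 0, 2, -1], [0, 0, 0, -2, 2]].
The roots have two lengths (squared-length ratio 2:1); the short ones are alpha_{1,2,3,4}. The associated Dynkin diagram is a chain of 5 nodes with a double edge at one end; the terminal node there is the unique long simple root (C_5), so the type is C_5 (the algebra sp(10)).

C_5 (sp(10))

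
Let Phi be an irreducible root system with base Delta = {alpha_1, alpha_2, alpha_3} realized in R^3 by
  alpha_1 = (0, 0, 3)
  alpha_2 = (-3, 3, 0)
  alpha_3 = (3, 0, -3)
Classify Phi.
Compute the Cartan integers a_ij = 2(alpha_i, alpha_j)/(alpha_j, alpha_j); the resulting 3x3 Cartan matrix is
[[2, 0, -1], [0, 2, -1], [-2, -1, 2]].
The roots have two lengths (squared-length ratio 2:1); the short ones are alpha_{1}. The associated Dynkin diagram is a chain of 3 nodes with a double edge at one end; the terminal node there is the unique short simple root (B_3), so the type is B_3 (the algebra so(7)).

B_3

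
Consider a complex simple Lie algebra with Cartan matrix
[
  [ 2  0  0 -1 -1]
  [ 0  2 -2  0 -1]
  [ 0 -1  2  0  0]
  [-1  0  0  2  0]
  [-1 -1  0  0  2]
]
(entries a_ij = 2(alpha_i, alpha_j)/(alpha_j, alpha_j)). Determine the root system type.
type B_5

The matrix has rank 5 with 2's on the diagonal. Reading the off-diagonal entries as Dynkin edges (a single edge where a_ij = a_ji = -1; a double or triple edge where a_ij * a_ji = 2 or 3), the diagram is a chain of 5 nodes with a double edge at one end; the terminal node there is the unique short simple root (B_5). One simple-root ordering that puts it in standard form is (alpha_4, alpha_1, alpha_5, alpha_2, alpha_3). So the algebra is type B_5, i.e. so(11).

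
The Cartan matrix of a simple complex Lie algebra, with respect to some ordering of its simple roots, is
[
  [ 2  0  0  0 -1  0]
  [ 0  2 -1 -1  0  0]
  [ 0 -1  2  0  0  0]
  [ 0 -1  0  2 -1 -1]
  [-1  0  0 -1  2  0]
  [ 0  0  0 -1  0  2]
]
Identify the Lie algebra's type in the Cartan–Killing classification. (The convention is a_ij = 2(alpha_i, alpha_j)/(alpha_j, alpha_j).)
The matrix has rank 6 with 2's on the diagonal. Reading the off-diagonal entries as Dynkin edges (a single edge where a_ij = a_ji = -1; a double or triple edge where a_ij * a_ji = 2 or 3), the diagram is a chain of 5 nodes with one extra node attached to the third node from one end (E_6). One simple-root ordering that puts it in standard form is (alpha_1, alpha_6, alpha_5, alpha_4, alpha_2, alpha_3). So the algebra is type E_6.

type E_6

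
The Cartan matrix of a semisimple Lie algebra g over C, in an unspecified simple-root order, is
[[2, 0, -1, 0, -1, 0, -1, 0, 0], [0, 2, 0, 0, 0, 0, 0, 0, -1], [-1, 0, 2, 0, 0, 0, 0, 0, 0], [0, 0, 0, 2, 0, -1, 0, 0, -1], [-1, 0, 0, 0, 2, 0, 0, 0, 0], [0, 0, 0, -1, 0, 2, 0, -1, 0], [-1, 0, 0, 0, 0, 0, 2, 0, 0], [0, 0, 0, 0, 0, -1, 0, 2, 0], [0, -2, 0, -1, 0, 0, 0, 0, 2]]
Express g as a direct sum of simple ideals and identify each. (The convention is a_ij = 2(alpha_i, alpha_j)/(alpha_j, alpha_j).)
B_5 ⊕ D_4

The diagram associated to this matrix has two connected components: the simple roots {alpha_2, alpha_4, alpha_6, alpha_8, alpha_9} form a chain of 5 nodes with a double edge at one end; the terminal node there is the unique short simple root (B_5), and {alpha_1, alpha_3, alpha_5, alpha_7} form a chain of 2 nodes with a fork of two nodes at one end (D_4). A semisimple Lie algebra decomposes uniquely as the direct sum of simple ideals, one per connected component of its Dynkin diagram, so g ≅ B_5 ⊕ D_4 (dimension 55 + 28 = 83).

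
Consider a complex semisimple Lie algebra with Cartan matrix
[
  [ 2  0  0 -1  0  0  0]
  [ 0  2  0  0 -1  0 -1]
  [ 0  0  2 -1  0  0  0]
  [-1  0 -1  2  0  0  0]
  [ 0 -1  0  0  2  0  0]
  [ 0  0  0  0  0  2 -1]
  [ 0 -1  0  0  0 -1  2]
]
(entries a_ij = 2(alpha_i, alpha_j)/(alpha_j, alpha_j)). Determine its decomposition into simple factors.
The diagram associated to this matrix has two connected components: the simple roots {alpha_1, alpha_3, alpha_4} form a chain of 3 nodes with single edges (A_3), and {alpha_2, alpha_5, alpha_6, alpha_7} form a chain of 4 nodes with single edges (A_4). A semisimple Lie algebra decomposes uniquely as the direct sum of simple ideals, one per connected component of its Dynkin diagram, so g ≅ A_3 ⊕ A_4 (dimension 15 + 24 = 39).

type A_3 ⊕ type A_4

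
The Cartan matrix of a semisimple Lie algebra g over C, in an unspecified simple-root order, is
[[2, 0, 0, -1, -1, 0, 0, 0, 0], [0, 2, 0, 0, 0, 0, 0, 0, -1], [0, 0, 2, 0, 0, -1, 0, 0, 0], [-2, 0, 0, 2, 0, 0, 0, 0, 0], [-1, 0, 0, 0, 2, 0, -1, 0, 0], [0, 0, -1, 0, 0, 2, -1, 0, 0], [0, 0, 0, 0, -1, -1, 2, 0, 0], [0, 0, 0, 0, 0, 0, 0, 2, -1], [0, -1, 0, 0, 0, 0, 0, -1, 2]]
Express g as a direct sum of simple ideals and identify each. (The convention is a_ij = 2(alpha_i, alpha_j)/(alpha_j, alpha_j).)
A_3 ⊕ C_6

The diagram associated to this matrix has two connected components: the simple roots {alpha_2, alpha_8, alpha_9} form a chain of 3 nodes with single edges (A_3), and {alpha_1, alpha_3, alpha_4, alpha_5, alpha_6, alpha_7} form a chain of 6 nodes with a double edge at one end; the terminal node there is the unique long simple root (C_6). A semisimple Lie algebra decomposes uniquely as the direct sum of simple ideals, one per connected component of its Dynkin diagram, so g ≅ A_3 ⊕ C_6 (dimension 15 + 78 = 93).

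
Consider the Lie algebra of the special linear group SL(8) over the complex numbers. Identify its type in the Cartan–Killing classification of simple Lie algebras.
A7

This is sl(8), which has dimension 8^2 - 1 = 63 and rank 8 - 1 = 7 (a Cartan subalgebra is the diagonal traceless matrices). In the classification of classical Lie algebras, the special linear algebra sl(n+1) has type A_n; here n = 7, so the Dynkin diagram is a chain of 7 nodes with single edges (A_7). Hence the type is A_7.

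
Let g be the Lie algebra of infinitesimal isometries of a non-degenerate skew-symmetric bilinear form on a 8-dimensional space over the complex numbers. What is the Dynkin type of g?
C4

This is sp(8), which has dimension 8(8+1)/2 = 36 and rank 8/2 = 4. In the classification of classical Lie algebras, the symplectic algebra sp(2n) has type C_n; here n = 4, so the Dynkin diagram is a chain of 4 nodes with a double edge at one end; the terminal node there is the unique long simple root (C_4). Hence the type is C_4.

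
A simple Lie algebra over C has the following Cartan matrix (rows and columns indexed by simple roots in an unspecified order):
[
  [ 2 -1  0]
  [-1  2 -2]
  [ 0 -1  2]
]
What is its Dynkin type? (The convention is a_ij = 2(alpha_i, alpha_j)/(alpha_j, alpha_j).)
The matrix has rank 3 with 2's on the diagonal. Reading the off-diagonal entries as Dynkin edges (a single edge where a_ij = a_ji = -1; a double or triple edge where a_ij * a_ji = 2 or 3), the diagram is a chain of 3 nodes with a double edge at one end; the terminal node there is the unique short simple root (B_3). One simple-root ordering that puts it in standard form is (alpha_1, alpha_2, alpha_3). So the algebra is type B_3, i.e. so(7).

B_3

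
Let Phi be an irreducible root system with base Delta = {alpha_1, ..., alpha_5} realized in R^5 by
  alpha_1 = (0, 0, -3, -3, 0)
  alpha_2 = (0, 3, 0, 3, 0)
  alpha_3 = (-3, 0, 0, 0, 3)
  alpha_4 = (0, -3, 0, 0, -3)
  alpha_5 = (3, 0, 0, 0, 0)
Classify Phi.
Compute the Cartan integers a_ij = 2(alpha_i, alpha_j)/(alpha_j, alpha_j); the resulting 5x5 Cartan matrix is
[[2, -1, 0, 0, 0], [-1, 2, 0, -1, 0], [0, 0, 2, -1, -2], [0, -1, -1, 2, 0], [0, 0, -1, 0, 2]].
The roots have two lengths (squared-length ratio 2:1); the short ones are alpha_{5}. The associated Dynkin diagram is a chain of 5 nodes with a double edge at one end; the terminal node there is the unique short simple root (B_5), so the type is B_5 (the algebra so(11)).

B_5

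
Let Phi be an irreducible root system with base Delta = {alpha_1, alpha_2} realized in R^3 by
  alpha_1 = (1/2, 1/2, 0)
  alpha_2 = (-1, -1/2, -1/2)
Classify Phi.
type G_2

Compute the Cartan integers a_ij = 2(alpha_i, alpha_j)/(alpha_j, alpha_j); the resulting 2x2 Cartan matrix is
[[2, -1], [-3, 2]].
The roots have two lengths (squared-length ratio 3:1); the short ones are alpha_{1}. The associated Dynkin diagram is two nodes joined by a triple edge (G_2), so the type is G_2.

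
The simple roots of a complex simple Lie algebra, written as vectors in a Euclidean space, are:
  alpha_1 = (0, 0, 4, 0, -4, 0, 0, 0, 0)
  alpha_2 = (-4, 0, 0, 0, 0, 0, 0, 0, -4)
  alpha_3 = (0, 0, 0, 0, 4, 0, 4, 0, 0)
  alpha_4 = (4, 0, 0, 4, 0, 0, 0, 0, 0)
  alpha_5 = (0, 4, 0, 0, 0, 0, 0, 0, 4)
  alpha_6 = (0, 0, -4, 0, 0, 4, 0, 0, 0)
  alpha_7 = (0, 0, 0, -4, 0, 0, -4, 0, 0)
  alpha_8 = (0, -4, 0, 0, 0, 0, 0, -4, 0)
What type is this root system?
A_8

Compute the Cartan integers a_ij = 2(alpha_i, alpha_j)/(alpha_j, alpha_j); the resulting 8x8 Cartan matrix is
[[2, 0, -1, 0, 0, -1, 0, 0], [0, 2, 0, -1, -1, 0, 0, 0], [-1, 0, 2, 0, 0, 0, -1, 0], [0, -1, 0, 2, 0, 0, -1, 0], [0, -1, 0, 0, 2, 0, 0, -1], [-1, 0, 0, 0, 0, 2, 0, 0], [0, 0, -1, -1, 0, 0, 2, 0], [0, 0, 0, 0, -1, 0, 0, 2]].
All simple roots have the same length, so the diagram is simply laced. The associated Dynkin diagram is a chain of 8 nodes with single edges (A_8), so the type is A_8 (the algebra sl(9)).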